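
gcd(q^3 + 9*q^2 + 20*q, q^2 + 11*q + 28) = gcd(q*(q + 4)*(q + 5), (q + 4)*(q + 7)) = q + 4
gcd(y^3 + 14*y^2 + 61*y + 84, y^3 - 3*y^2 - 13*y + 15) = y + 3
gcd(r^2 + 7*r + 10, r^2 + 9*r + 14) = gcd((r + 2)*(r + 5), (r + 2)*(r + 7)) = r + 2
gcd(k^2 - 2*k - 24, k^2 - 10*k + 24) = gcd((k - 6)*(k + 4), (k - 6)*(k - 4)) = k - 6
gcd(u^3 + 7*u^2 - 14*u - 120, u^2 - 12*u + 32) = u - 4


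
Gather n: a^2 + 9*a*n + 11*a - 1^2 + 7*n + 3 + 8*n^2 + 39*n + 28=a^2 + 11*a + 8*n^2 + n*(9*a + 46) + 30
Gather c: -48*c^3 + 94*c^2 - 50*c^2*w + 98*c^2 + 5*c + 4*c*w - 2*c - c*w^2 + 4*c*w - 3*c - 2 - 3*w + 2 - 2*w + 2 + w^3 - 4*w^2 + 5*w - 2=-48*c^3 + c^2*(192 - 50*w) + c*(-w^2 + 8*w) + w^3 - 4*w^2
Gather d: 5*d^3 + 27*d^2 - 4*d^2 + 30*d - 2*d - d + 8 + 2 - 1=5*d^3 + 23*d^2 + 27*d + 9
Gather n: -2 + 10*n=10*n - 2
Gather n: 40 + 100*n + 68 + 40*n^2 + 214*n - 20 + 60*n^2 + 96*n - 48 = 100*n^2 + 410*n + 40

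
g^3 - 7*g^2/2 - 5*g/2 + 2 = (g - 4)*(g - 1/2)*(g + 1)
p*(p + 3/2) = p^2 + 3*p/2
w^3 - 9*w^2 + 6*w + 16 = (w - 8)*(w - 2)*(w + 1)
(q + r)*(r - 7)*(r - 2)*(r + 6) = q*r^3 - 3*q*r^2 - 40*q*r + 84*q + r^4 - 3*r^3 - 40*r^2 + 84*r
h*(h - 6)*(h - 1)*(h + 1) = h^4 - 6*h^3 - h^2 + 6*h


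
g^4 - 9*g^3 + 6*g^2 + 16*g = g*(g - 8)*(g - 2)*(g + 1)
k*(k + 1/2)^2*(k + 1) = k^4 + 2*k^3 + 5*k^2/4 + k/4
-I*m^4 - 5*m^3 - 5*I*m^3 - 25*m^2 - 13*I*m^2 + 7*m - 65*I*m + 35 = (m + 5)*(m - 7*I)*(m + I)*(-I*m + 1)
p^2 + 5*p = p*(p + 5)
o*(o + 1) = o^2 + o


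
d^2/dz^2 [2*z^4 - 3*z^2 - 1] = 24*z^2 - 6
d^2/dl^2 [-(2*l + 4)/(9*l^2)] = 4*(-l - 6)/(9*l^4)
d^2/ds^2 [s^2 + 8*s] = 2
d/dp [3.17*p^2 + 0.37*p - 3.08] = 6.34*p + 0.37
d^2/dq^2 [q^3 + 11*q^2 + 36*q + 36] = 6*q + 22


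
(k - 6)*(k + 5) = k^2 - k - 30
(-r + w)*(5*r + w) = -5*r^2 + 4*r*w + w^2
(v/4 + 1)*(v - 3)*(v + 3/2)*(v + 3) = v^4/4 + 11*v^3/8 - 3*v^2/4 - 99*v/8 - 27/2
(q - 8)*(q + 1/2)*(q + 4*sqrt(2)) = q^3 - 15*q^2/2 + 4*sqrt(2)*q^2 - 30*sqrt(2)*q - 4*q - 16*sqrt(2)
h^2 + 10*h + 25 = (h + 5)^2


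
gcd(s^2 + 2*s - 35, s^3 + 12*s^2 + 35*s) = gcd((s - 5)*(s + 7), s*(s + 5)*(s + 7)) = s + 7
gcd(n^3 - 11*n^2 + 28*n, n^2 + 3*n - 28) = n - 4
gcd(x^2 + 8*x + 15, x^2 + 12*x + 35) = x + 5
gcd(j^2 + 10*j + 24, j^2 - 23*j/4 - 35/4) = 1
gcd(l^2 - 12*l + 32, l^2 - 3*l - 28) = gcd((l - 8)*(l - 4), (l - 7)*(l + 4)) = 1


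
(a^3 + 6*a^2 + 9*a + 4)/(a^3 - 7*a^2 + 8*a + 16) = (a^2 + 5*a + 4)/(a^2 - 8*a + 16)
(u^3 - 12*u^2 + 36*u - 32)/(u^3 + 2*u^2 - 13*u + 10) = (u^2 - 10*u + 16)/(u^2 + 4*u - 5)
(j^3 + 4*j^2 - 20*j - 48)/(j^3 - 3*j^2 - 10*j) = (j^2 + 2*j - 24)/(j*(j - 5))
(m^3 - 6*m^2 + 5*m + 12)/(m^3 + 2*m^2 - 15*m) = (m^2 - 3*m - 4)/(m*(m + 5))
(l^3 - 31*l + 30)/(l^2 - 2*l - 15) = (l^2 + 5*l - 6)/(l + 3)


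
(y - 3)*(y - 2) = y^2 - 5*y + 6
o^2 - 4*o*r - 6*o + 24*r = (o - 6)*(o - 4*r)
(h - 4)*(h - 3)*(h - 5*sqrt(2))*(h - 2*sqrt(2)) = h^4 - 7*sqrt(2)*h^3 - 7*h^3 + 32*h^2 + 49*sqrt(2)*h^2 - 140*h - 84*sqrt(2)*h + 240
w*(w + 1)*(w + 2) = w^3 + 3*w^2 + 2*w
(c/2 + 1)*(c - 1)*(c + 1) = c^3/2 + c^2 - c/2 - 1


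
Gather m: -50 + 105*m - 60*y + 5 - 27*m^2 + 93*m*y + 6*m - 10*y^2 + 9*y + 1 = -27*m^2 + m*(93*y + 111) - 10*y^2 - 51*y - 44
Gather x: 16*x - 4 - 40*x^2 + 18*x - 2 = -40*x^2 + 34*x - 6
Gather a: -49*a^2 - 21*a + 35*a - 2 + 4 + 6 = -49*a^2 + 14*a + 8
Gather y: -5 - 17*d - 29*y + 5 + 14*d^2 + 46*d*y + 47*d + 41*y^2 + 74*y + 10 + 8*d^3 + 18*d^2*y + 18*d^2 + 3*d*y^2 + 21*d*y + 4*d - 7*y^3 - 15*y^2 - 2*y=8*d^3 + 32*d^2 + 34*d - 7*y^3 + y^2*(3*d + 26) + y*(18*d^2 + 67*d + 43) + 10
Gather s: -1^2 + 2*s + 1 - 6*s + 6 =6 - 4*s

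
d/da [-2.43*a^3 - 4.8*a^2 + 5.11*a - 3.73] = -7.29*a^2 - 9.6*a + 5.11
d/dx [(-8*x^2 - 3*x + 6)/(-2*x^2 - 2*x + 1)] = (10*x^2 + 8*x + 9)/(4*x^4 + 8*x^3 - 4*x + 1)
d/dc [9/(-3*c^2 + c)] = 9*(6*c - 1)/(c^2*(3*c - 1)^2)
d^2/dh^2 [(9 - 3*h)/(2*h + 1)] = 84/(2*h + 1)^3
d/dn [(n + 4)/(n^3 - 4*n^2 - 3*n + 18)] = 2*(-n^2 - 7*n - 5)/(n^5 - 5*n^4 - 5*n^3 + 45*n^2 - 108)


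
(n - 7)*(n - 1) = n^2 - 8*n + 7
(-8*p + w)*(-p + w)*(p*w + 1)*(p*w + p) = 8*p^4*w^2 + 8*p^4*w - 9*p^3*w^3 - 9*p^3*w^2 + 8*p^3*w + 8*p^3 + p^2*w^4 + p^2*w^3 - 9*p^2*w^2 - 9*p^2*w + p*w^3 + p*w^2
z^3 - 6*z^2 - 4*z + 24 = (z - 6)*(z - 2)*(z + 2)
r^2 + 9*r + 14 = (r + 2)*(r + 7)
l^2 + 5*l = l*(l + 5)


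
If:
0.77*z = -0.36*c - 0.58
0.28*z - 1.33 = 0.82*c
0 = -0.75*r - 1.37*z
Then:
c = -1.62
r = -0.01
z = 0.00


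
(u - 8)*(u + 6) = u^2 - 2*u - 48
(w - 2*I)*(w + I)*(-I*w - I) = -I*w^3 - w^2 - I*w^2 - w - 2*I*w - 2*I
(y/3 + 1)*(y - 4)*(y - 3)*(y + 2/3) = y^4/3 - 10*y^3/9 - 35*y^2/9 + 10*y + 8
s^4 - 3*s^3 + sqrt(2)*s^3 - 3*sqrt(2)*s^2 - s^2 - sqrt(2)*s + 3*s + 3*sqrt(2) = (s - 3)*(s - 1)*(s + 1)*(s + sqrt(2))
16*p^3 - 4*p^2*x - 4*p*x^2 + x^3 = (-4*p + x)*(-2*p + x)*(2*p + x)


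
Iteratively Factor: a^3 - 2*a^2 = (a)*(a^2 - 2*a) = a*(a - 2)*(a)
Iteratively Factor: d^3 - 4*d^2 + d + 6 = (d + 1)*(d^2 - 5*d + 6) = (d - 2)*(d + 1)*(d - 3)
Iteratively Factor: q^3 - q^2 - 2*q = (q + 1)*(q^2 - 2*q) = q*(q + 1)*(q - 2)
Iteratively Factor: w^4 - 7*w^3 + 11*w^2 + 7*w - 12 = (w - 3)*(w^3 - 4*w^2 - w + 4) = (w - 3)*(w + 1)*(w^2 - 5*w + 4) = (w - 4)*(w - 3)*(w + 1)*(w - 1)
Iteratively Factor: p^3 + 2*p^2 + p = (p + 1)*(p^2 + p) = (p + 1)^2*(p)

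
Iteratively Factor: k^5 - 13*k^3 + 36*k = (k + 3)*(k^4 - 3*k^3 - 4*k^2 + 12*k) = (k + 2)*(k + 3)*(k^3 - 5*k^2 + 6*k) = k*(k + 2)*(k + 3)*(k^2 - 5*k + 6) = k*(k - 2)*(k + 2)*(k + 3)*(k - 3)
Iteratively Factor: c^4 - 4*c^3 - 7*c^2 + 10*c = (c - 5)*(c^3 + c^2 - 2*c) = (c - 5)*(c + 2)*(c^2 - c) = c*(c - 5)*(c + 2)*(c - 1)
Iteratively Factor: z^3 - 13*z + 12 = (z + 4)*(z^2 - 4*z + 3) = (z - 1)*(z + 4)*(z - 3)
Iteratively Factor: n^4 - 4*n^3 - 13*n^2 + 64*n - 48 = (n + 4)*(n^3 - 8*n^2 + 19*n - 12) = (n - 4)*(n + 4)*(n^2 - 4*n + 3) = (n - 4)*(n - 3)*(n + 4)*(n - 1)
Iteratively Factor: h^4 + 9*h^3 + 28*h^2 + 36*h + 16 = (h + 4)*(h^3 + 5*h^2 + 8*h + 4) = (h + 2)*(h + 4)*(h^2 + 3*h + 2) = (h + 2)^2*(h + 4)*(h + 1)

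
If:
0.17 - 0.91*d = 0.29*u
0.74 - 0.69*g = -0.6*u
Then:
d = 0.186813186813187 - 0.318681318681319*u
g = 0.869565217391304*u + 1.07246376811594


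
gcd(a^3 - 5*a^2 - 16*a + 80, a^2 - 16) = a^2 - 16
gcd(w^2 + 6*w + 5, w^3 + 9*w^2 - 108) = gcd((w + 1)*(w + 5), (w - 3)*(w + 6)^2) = 1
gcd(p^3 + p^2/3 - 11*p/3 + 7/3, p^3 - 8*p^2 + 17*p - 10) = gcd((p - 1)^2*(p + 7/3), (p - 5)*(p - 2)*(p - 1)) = p - 1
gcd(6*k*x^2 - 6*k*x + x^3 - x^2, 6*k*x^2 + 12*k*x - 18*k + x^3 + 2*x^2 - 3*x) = 6*k*x - 6*k + x^2 - x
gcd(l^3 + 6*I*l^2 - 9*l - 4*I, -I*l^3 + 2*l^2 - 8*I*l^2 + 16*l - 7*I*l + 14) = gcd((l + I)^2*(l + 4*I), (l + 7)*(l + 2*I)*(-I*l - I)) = 1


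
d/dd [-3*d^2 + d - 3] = 1 - 6*d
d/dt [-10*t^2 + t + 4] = 1 - 20*t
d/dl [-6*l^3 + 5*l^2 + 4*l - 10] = -18*l^2 + 10*l + 4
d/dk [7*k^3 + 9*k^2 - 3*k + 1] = 21*k^2 + 18*k - 3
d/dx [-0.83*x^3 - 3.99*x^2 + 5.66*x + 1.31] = -2.49*x^2 - 7.98*x + 5.66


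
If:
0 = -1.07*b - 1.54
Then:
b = -1.44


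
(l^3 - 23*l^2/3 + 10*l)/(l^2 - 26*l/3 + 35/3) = l*(l - 6)/(l - 7)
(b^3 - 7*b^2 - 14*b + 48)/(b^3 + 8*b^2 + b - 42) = (b - 8)/(b + 7)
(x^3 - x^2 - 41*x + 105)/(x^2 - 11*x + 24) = (x^2 + 2*x - 35)/(x - 8)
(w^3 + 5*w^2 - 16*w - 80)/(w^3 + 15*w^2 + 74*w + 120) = (w - 4)/(w + 6)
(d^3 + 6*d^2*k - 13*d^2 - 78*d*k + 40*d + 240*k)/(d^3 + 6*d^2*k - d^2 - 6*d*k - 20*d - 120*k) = (d - 8)/(d + 4)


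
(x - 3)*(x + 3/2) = x^2 - 3*x/2 - 9/2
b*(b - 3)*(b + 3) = b^3 - 9*b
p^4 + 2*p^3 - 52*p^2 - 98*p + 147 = (p - 7)*(p - 1)*(p + 3)*(p + 7)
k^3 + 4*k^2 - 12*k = k*(k - 2)*(k + 6)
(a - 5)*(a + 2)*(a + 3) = a^3 - 19*a - 30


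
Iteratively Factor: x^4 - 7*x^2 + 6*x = (x)*(x^3 - 7*x + 6) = x*(x + 3)*(x^2 - 3*x + 2) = x*(x - 1)*(x + 3)*(x - 2)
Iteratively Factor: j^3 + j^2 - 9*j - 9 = (j + 3)*(j^2 - 2*j - 3) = (j - 3)*(j + 3)*(j + 1)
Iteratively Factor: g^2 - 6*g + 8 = (g - 2)*(g - 4)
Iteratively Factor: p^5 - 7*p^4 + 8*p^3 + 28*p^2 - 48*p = (p - 4)*(p^4 - 3*p^3 - 4*p^2 + 12*p) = p*(p - 4)*(p^3 - 3*p^2 - 4*p + 12) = p*(p - 4)*(p - 3)*(p^2 - 4) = p*(p - 4)*(p - 3)*(p - 2)*(p + 2)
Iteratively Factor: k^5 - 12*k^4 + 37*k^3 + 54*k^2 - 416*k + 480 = (k + 3)*(k^4 - 15*k^3 + 82*k^2 - 192*k + 160) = (k - 4)*(k + 3)*(k^3 - 11*k^2 + 38*k - 40) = (k - 4)*(k - 2)*(k + 3)*(k^2 - 9*k + 20) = (k - 5)*(k - 4)*(k - 2)*(k + 3)*(k - 4)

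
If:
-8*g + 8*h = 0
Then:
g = h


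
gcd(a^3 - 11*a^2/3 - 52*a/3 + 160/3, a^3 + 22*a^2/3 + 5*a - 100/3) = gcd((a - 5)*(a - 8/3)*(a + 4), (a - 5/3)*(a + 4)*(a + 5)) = a + 4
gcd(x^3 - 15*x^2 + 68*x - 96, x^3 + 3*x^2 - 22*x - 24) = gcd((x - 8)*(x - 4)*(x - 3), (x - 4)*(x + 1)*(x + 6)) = x - 4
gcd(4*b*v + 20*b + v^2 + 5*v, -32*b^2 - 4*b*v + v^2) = 4*b + v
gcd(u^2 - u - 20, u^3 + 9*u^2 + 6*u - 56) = u + 4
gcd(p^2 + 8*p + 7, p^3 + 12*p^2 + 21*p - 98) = p + 7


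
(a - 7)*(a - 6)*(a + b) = a^3 + a^2*b - 13*a^2 - 13*a*b + 42*a + 42*b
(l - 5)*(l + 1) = l^2 - 4*l - 5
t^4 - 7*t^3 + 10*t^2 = t^2*(t - 5)*(t - 2)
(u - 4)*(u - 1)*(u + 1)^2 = u^4 - 3*u^3 - 5*u^2 + 3*u + 4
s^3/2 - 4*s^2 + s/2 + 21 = (s/2 + 1)*(s - 7)*(s - 3)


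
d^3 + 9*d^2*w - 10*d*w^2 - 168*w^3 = (d - 4*w)*(d + 6*w)*(d + 7*w)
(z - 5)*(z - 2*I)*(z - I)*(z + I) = z^4 - 5*z^3 - 2*I*z^3 + z^2 + 10*I*z^2 - 5*z - 2*I*z + 10*I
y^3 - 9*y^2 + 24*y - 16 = (y - 4)^2*(y - 1)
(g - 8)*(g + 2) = g^2 - 6*g - 16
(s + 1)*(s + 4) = s^2 + 5*s + 4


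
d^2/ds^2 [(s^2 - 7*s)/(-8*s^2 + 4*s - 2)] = (104*s^3 + 12*s^2 - 84*s + 13)/(64*s^6 - 96*s^5 + 96*s^4 - 56*s^3 + 24*s^2 - 6*s + 1)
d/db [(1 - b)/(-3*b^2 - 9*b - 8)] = (-3*b^2 + 6*b + 17)/(9*b^4 + 54*b^3 + 129*b^2 + 144*b + 64)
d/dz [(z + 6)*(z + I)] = 2*z + 6 + I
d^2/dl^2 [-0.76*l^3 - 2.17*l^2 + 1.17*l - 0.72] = -4.56*l - 4.34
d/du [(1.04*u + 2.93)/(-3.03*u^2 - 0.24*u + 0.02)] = (3.1512*u^2 + 17.7558*u + 0.724)/(9.1809*u^4 + 1.4544*u^3 - 0.0636*u^2 - 0.0096*u + 0.0004)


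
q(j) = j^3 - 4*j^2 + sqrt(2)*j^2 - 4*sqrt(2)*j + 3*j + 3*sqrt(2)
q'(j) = 3*j^2 - 8*j + 2*sqrt(2)*j - 4*sqrt(2) + 3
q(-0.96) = 3.53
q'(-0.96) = 5.07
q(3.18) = 1.80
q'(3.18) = 11.23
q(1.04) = -0.19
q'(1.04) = -4.79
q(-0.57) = 4.73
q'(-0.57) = 1.27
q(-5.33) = -206.48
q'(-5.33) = 110.13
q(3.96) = 15.27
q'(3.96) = 23.91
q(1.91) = -3.30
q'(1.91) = -1.59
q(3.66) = 8.91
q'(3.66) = 18.60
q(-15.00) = -3912.71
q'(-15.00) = 749.92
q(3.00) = 0.00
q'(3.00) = 8.83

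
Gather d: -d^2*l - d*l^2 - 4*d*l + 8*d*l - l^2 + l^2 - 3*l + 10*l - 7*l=-d^2*l + d*(-l^2 + 4*l)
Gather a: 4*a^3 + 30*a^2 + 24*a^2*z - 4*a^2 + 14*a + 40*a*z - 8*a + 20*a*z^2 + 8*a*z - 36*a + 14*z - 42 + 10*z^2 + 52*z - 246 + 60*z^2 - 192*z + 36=4*a^3 + a^2*(24*z + 26) + a*(20*z^2 + 48*z - 30) + 70*z^2 - 126*z - 252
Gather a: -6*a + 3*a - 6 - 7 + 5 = -3*a - 8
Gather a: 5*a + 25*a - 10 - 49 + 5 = 30*a - 54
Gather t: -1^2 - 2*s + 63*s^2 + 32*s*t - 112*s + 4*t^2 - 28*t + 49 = 63*s^2 - 114*s + 4*t^2 + t*(32*s - 28) + 48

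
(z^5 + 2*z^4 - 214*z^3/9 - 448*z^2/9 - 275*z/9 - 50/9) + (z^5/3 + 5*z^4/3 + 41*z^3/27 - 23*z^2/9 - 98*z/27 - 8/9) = 4*z^5/3 + 11*z^4/3 - 601*z^3/27 - 157*z^2/3 - 923*z/27 - 58/9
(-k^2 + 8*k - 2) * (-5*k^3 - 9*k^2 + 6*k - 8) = 5*k^5 - 31*k^4 - 68*k^3 + 74*k^2 - 76*k + 16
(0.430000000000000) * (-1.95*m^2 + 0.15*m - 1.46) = -0.8385*m^2 + 0.0645*m - 0.6278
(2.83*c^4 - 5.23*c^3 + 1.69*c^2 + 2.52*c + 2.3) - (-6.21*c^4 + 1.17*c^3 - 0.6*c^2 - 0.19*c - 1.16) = 9.04*c^4 - 6.4*c^3 + 2.29*c^2 + 2.71*c + 3.46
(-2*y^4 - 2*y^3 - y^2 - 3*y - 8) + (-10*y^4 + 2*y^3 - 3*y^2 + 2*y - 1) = -12*y^4 - 4*y^2 - y - 9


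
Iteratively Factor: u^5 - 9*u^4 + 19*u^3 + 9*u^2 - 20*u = (u - 4)*(u^4 - 5*u^3 - u^2 + 5*u) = (u - 4)*(u - 1)*(u^3 - 4*u^2 - 5*u) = u*(u - 4)*(u - 1)*(u^2 - 4*u - 5) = u*(u - 4)*(u - 1)*(u + 1)*(u - 5)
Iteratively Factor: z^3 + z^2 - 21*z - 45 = (z + 3)*(z^2 - 2*z - 15) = (z + 3)^2*(z - 5)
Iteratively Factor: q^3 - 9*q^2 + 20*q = (q - 4)*(q^2 - 5*q) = q*(q - 4)*(q - 5)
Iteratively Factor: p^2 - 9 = (p - 3)*(p + 3)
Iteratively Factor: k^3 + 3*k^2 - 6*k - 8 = (k - 2)*(k^2 + 5*k + 4) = (k - 2)*(k + 1)*(k + 4)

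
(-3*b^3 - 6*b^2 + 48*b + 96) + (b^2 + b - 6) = -3*b^3 - 5*b^2 + 49*b + 90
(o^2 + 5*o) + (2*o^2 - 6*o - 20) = 3*o^2 - o - 20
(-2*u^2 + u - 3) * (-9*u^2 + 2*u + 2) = 18*u^4 - 13*u^3 + 25*u^2 - 4*u - 6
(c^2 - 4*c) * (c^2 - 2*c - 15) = c^4 - 6*c^3 - 7*c^2 + 60*c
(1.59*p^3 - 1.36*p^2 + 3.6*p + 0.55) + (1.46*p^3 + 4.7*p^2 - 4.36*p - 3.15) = 3.05*p^3 + 3.34*p^2 - 0.76*p - 2.6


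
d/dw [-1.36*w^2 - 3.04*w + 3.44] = -2.72*w - 3.04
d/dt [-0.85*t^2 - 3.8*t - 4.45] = -1.7*t - 3.8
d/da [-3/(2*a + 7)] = 6/(2*a + 7)^2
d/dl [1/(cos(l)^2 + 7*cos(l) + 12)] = (2*cos(l) + 7)*sin(l)/(cos(l)^2 + 7*cos(l) + 12)^2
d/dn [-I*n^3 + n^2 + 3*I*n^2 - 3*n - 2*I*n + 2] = -3*I*n^2 + n*(2 + 6*I) - 3 - 2*I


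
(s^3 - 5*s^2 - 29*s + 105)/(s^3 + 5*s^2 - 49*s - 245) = (s - 3)/(s + 7)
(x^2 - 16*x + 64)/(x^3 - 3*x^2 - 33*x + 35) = (x^2 - 16*x + 64)/(x^3 - 3*x^2 - 33*x + 35)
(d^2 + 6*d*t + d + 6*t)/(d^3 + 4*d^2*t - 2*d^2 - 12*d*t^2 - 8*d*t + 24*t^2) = (-d - 1)/(-d^2 + 2*d*t + 2*d - 4*t)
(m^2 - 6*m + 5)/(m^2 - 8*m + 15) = (m - 1)/(m - 3)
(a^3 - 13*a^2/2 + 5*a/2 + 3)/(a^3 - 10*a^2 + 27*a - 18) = (a + 1/2)/(a - 3)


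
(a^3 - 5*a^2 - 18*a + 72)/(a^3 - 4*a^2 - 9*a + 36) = (a^2 - 2*a - 24)/(a^2 - a - 12)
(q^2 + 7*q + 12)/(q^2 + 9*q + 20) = (q + 3)/(q + 5)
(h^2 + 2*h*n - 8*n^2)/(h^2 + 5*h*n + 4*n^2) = (h - 2*n)/(h + n)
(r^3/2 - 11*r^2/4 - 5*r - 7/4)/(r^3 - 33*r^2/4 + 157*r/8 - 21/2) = 2*(2*r^3 - 11*r^2 - 20*r - 7)/(8*r^3 - 66*r^2 + 157*r - 84)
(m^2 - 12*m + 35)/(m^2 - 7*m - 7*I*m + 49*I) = (m - 5)/(m - 7*I)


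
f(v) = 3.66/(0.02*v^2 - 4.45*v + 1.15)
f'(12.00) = 0.01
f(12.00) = -0.07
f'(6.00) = 0.02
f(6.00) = -0.15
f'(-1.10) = 0.45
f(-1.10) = 0.60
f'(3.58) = 0.07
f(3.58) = -0.25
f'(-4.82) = 0.03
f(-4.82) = 0.16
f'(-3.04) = 0.08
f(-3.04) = 0.25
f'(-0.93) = 0.58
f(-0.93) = 0.69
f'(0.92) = 1.89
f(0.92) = -1.25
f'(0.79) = 2.92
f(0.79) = -1.56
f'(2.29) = 0.20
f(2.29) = -0.41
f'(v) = 3.66*(4.45 - 0.04*v)/(0.02*v^2 - 4.45*v + 1.15)^2 = (16.287 - 0.1464*v)/(0.02*v^2 - 4.45*v + 1.15)^2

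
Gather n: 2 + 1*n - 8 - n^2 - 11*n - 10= -n^2 - 10*n - 16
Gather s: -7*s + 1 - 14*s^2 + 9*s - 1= -14*s^2 + 2*s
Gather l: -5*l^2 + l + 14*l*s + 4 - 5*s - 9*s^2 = -5*l^2 + l*(14*s + 1) - 9*s^2 - 5*s + 4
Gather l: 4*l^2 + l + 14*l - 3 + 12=4*l^2 + 15*l + 9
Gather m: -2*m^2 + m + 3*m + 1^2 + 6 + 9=-2*m^2 + 4*m + 16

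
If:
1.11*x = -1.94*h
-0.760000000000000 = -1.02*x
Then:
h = -0.43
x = 0.75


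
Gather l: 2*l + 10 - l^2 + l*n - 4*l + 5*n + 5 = -l^2 + l*(n - 2) + 5*n + 15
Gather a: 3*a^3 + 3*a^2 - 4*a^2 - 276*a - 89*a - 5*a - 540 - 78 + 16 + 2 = 3*a^3 - a^2 - 370*a - 600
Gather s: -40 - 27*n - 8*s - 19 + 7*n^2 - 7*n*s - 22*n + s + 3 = 7*n^2 - 49*n + s*(-7*n - 7) - 56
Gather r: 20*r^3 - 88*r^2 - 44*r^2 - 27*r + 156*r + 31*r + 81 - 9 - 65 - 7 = 20*r^3 - 132*r^2 + 160*r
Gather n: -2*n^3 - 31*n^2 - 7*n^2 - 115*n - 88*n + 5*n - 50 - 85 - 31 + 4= -2*n^3 - 38*n^2 - 198*n - 162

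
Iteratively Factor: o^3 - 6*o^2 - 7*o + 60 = (o - 5)*(o^2 - o - 12) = (o - 5)*(o - 4)*(o + 3)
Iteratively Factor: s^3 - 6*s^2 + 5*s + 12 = (s + 1)*(s^2 - 7*s + 12) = (s - 3)*(s + 1)*(s - 4)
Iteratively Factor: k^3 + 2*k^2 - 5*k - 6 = (k - 2)*(k^2 + 4*k + 3) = (k - 2)*(k + 1)*(k + 3)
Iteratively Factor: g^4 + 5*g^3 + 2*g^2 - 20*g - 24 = (g - 2)*(g^3 + 7*g^2 + 16*g + 12) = (g - 2)*(g + 2)*(g^2 + 5*g + 6) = (g - 2)*(g + 2)^2*(g + 3)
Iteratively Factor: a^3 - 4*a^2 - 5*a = (a - 5)*(a^2 + a) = a*(a - 5)*(a + 1)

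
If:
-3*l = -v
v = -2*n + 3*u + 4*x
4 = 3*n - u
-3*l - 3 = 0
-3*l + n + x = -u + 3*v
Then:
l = -1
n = -41/9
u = -53/3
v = -3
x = 92/9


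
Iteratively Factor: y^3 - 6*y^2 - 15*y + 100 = (y + 4)*(y^2 - 10*y + 25) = (y - 5)*(y + 4)*(y - 5)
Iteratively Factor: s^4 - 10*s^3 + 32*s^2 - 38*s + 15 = (s - 3)*(s^3 - 7*s^2 + 11*s - 5) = (s - 5)*(s - 3)*(s^2 - 2*s + 1) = (s - 5)*(s - 3)*(s - 1)*(s - 1)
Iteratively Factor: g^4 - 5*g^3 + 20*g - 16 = (g - 2)*(g^3 - 3*g^2 - 6*g + 8) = (g - 2)*(g + 2)*(g^2 - 5*g + 4) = (g - 4)*(g - 2)*(g + 2)*(g - 1)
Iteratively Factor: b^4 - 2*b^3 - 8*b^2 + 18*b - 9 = (b - 3)*(b^3 + b^2 - 5*b + 3) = (b - 3)*(b + 3)*(b^2 - 2*b + 1) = (b - 3)*(b - 1)*(b + 3)*(b - 1)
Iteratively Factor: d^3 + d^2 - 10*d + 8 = (d + 4)*(d^2 - 3*d + 2) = (d - 2)*(d + 4)*(d - 1)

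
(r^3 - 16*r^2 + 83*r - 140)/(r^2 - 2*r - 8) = (r^2 - 12*r + 35)/(r + 2)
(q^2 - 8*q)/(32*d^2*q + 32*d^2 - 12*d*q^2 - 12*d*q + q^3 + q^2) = q*(q - 8)/(32*d^2*q + 32*d^2 - 12*d*q^2 - 12*d*q + q^3 + q^2)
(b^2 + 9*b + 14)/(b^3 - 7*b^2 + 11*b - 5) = (b^2 + 9*b + 14)/(b^3 - 7*b^2 + 11*b - 5)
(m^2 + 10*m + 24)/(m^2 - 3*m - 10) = (m^2 + 10*m + 24)/(m^2 - 3*m - 10)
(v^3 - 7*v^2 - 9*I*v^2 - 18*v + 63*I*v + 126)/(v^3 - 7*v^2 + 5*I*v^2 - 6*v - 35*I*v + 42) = (v^2 - 9*I*v - 18)/(v^2 + 5*I*v - 6)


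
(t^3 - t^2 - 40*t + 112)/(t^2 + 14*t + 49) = (t^2 - 8*t + 16)/(t + 7)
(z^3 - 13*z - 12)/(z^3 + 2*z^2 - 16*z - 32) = (z^2 + 4*z + 3)/(z^2 + 6*z + 8)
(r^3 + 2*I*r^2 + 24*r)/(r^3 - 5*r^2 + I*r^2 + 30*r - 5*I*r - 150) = r*(r - 4*I)/(r^2 - 5*r*(1 + I) + 25*I)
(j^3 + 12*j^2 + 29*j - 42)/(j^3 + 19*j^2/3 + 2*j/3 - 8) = 3*(j + 7)/(3*j + 4)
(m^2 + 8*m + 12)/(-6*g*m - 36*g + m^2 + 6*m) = (-m - 2)/(6*g - m)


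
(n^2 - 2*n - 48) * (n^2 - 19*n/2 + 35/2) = n^4 - 23*n^3/2 - 23*n^2/2 + 421*n - 840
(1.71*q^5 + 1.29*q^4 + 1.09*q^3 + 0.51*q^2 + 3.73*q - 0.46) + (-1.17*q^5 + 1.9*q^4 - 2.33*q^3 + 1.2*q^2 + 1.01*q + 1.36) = 0.54*q^5 + 3.19*q^4 - 1.24*q^3 + 1.71*q^2 + 4.74*q + 0.9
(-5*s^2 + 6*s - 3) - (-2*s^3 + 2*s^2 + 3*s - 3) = 2*s^3 - 7*s^2 + 3*s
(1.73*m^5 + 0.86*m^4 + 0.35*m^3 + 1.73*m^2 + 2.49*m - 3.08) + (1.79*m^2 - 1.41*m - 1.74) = 1.73*m^5 + 0.86*m^4 + 0.35*m^3 + 3.52*m^2 + 1.08*m - 4.82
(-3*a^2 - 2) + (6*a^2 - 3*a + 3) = 3*a^2 - 3*a + 1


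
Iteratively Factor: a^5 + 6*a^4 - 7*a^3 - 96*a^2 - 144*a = (a - 4)*(a^4 + 10*a^3 + 33*a^2 + 36*a) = a*(a - 4)*(a^3 + 10*a^2 + 33*a + 36) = a*(a - 4)*(a + 4)*(a^2 + 6*a + 9) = a*(a - 4)*(a + 3)*(a + 4)*(a + 3)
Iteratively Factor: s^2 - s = (s - 1)*(s)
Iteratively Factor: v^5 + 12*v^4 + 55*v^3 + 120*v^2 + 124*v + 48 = (v + 2)*(v^4 + 10*v^3 + 35*v^2 + 50*v + 24) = (v + 2)*(v + 4)*(v^3 + 6*v^2 + 11*v + 6) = (v + 2)^2*(v + 4)*(v^2 + 4*v + 3) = (v + 1)*(v + 2)^2*(v + 4)*(v + 3)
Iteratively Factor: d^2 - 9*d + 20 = (d - 5)*(d - 4)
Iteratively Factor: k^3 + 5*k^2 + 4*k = (k + 4)*(k^2 + k) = k*(k + 4)*(k + 1)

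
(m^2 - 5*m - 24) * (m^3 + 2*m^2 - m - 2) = m^5 - 3*m^4 - 35*m^3 - 45*m^2 + 34*m + 48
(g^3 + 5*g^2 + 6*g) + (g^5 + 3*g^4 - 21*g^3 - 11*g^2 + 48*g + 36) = g^5 + 3*g^4 - 20*g^3 - 6*g^2 + 54*g + 36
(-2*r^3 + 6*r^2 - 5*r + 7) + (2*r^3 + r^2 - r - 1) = 7*r^2 - 6*r + 6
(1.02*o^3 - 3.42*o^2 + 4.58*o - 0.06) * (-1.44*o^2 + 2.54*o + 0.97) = -1.4688*o^5 + 7.5156*o^4 - 14.2926*o^3 + 8.4022*o^2 + 4.2902*o - 0.0582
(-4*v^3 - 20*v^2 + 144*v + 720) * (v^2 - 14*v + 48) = -4*v^5 + 36*v^4 + 232*v^3 - 2256*v^2 - 3168*v + 34560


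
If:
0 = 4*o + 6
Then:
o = -3/2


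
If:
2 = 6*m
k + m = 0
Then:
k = -1/3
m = 1/3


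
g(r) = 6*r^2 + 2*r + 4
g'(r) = 12*r + 2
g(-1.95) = 22.92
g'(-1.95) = -21.40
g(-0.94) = 7.42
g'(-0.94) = -9.28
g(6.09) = 238.71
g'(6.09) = 75.08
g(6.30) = 254.74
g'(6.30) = 77.60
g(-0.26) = 3.89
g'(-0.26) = -1.12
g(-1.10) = 9.06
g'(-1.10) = -11.20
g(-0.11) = 3.85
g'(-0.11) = 0.68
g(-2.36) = 32.70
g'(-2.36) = -26.32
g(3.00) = 64.00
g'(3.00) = 38.00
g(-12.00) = 844.00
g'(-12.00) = -142.00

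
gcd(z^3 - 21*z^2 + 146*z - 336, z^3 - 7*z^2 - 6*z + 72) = z - 6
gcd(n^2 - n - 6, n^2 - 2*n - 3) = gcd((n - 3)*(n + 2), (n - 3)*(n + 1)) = n - 3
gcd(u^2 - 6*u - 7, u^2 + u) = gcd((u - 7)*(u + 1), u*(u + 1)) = u + 1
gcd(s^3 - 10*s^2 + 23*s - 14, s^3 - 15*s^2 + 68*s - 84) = s^2 - 9*s + 14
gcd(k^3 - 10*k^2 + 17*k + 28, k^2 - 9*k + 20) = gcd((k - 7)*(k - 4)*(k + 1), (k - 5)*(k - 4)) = k - 4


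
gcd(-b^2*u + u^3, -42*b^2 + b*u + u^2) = 1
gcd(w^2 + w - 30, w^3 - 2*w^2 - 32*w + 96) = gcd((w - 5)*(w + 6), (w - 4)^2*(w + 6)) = w + 6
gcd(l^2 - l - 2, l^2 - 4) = l - 2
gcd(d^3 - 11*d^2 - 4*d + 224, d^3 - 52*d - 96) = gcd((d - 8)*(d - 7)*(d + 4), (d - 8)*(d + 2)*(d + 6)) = d - 8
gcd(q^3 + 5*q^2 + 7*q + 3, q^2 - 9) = q + 3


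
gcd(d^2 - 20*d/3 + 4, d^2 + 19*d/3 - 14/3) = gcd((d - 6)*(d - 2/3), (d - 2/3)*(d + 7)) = d - 2/3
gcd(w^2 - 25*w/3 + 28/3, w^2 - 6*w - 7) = w - 7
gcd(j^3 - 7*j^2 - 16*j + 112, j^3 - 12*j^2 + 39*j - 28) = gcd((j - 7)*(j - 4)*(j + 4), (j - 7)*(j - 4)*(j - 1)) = j^2 - 11*j + 28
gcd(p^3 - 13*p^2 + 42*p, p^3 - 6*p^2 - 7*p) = p^2 - 7*p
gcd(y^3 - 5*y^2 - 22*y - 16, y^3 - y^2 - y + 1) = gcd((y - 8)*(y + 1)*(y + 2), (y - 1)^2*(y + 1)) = y + 1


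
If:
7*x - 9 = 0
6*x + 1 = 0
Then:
No Solution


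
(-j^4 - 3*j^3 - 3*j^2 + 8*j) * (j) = -j^5 - 3*j^4 - 3*j^3 + 8*j^2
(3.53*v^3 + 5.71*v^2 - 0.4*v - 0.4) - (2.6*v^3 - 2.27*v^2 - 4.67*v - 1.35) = 0.93*v^3 + 7.98*v^2 + 4.27*v + 0.95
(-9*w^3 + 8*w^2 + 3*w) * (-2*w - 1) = 18*w^4 - 7*w^3 - 14*w^2 - 3*w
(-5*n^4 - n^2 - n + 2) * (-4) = 20*n^4 + 4*n^2 + 4*n - 8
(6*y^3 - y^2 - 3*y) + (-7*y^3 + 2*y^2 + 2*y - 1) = -y^3 + y^2 - y - 1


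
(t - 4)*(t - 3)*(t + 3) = t^3 - 4*t^2 - 9*t + 36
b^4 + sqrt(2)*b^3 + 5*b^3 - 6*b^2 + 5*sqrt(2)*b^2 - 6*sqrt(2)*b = b*(b - 1)*(b + 6)*(b + sqrt(2))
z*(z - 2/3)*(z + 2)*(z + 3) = z^4 + 13*z^3/3 + 8*z^2/3 - 4*z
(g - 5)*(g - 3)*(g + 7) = g^3 - g^2 - 41*g + 105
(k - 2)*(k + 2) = k^2 - 4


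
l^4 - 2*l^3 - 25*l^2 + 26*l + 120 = (l - 5)*(l - 3)*(l + 2)*(l + 4)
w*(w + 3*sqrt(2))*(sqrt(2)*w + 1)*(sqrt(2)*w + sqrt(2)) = 2*w^4 + 2*w^3 + 7*sqrt(2)*w^3 + 6*w^2 + 7*sqrt(2)*w^2 + 6*w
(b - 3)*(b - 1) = b^2 - 4*b + 3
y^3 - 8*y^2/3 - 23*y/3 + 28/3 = (y - 4)*(y - 1)*(y + 7/3)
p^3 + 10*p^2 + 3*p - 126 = (p - 3)*(p + 6)*(p + 7)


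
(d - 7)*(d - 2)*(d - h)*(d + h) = d^4 - 9*d^3 - d^2*h^2 + 14*d^2 + 9*d*h^2 - 14*h^2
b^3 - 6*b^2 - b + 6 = (b - 6)*(b - 1)*(b + 1)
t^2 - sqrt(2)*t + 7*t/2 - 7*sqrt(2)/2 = (t + 7/2)*(t - sqrt(2))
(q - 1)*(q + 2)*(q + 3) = q^3 + 4*q^2 + q - 6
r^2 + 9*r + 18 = (r + 3)*(r + 6)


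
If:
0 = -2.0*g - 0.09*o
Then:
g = -0.045*o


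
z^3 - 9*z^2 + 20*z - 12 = (z - 6)*(z - 2)*(z - 1)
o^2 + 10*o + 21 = (o + 3)*(o + 7)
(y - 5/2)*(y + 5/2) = y^2 - 25/4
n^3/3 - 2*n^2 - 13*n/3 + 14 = (n/3 + 1)*(n - 7)*(n - 2)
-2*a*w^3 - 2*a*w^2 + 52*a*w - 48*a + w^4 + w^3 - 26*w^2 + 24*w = (-2*a + w)*(w - 4)*(w - 1)*(w + 6)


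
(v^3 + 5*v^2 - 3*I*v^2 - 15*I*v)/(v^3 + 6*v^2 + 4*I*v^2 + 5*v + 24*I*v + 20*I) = v*(v - 3*I)/(v^2 + v*(1 + 4*I) + 4*I)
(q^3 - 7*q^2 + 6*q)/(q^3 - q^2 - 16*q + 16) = q*(q - 6)/(q^2 - 16)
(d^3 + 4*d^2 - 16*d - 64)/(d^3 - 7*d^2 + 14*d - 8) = (d^2 + 8*d + 16)/(d^2 - 3*d + 2)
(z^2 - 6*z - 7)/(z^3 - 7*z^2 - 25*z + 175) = (z + 1)/(z^2 - 25)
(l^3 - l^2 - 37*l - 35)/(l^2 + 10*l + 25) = (l^2 - 6*l - 7)/(l + 5)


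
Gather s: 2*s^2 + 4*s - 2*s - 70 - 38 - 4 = 2*s^2 + 2*s - 112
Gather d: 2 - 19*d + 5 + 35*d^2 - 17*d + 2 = 35*d^2 - 36*d + 9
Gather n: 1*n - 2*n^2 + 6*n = -2*n^2 + 7*n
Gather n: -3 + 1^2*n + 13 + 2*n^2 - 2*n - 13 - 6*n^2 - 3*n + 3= -4*n^2 - 4*n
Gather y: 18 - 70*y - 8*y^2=-8*y^2 - 70*y + 18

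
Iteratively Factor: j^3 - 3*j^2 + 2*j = (j)*(j^2 - 3*j + 2) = j*(j - 1)*(j - 2)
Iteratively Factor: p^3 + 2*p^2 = (p)*(p^2 + 2*p) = p^2*(p + 2)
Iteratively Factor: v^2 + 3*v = (v + 3)*(v)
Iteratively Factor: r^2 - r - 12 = (r + 3)*(r - 4)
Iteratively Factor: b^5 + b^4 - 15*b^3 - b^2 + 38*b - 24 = (b + 2)*(b^4 - b^3 - 13*b^2 + 25*b - 12) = (b - 3)*(b + 2)*(b^3 + 2*b^2 - 7*b + 4) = (b - 3)*(b - 1)*(b + 2)*(b^2 + 3*b - 4) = (b - 3)*(b - 1)^2*(b + 2)*(b + 4)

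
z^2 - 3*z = z*(z - 3)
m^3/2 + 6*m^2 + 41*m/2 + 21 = (m/2 + 1)*(m + 3)*(m + 7)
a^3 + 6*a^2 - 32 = (a - 2)*(a + 4)^2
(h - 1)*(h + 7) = h^2 + 6*h - 7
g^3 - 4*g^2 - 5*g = g*(g - 5)*(g + 1)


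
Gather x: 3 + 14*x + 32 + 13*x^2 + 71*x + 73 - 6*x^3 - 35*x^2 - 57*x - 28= -6*x^3 - 22*x^2 + 28*x + 80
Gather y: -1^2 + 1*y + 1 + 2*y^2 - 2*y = 2*y^2 - y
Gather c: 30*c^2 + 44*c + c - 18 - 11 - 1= 30*c^2 + 45*c - 30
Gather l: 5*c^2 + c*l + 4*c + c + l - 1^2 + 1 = 5*c^2 + 5*c + l*(c + 1)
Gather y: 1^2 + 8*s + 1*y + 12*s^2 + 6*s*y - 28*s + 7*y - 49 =12*s^2 - 20*s + y*(6*s + 8) - 48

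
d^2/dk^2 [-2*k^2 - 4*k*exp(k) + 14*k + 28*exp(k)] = -4*k*exp(k) + 20*exp(k) - 4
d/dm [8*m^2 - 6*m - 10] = 16*m - 6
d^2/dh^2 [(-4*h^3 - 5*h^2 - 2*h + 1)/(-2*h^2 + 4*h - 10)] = 2*(4*h^3 - 99*h^2 + 138*h + 73)/(h^6 - 6*h^5 + 27*h^4 - 68*h^3 + 135*h^2 - 150*h + 125)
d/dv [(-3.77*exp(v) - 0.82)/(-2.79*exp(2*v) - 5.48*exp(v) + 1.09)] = (-(3.77*exp(v) + 0.82)*(5.58*exp(v) + 5.48) + 10.5183*exp(2*v) + 20.6596*exp(v) - 4.1093)*exp(v)/(2.79*exp(2*v) + 5.48*exp(v) - 1.09)^2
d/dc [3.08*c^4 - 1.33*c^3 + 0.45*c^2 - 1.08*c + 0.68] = 12.32*c^3 - 3.99*c^2 + 0.9*c - 1.08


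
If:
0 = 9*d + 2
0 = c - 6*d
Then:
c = -4/3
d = -2/9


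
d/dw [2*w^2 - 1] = 4*w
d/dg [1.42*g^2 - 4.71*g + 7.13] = 2.84*g - 4.71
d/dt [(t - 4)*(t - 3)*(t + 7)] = 3*t^2 - 37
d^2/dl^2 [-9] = 0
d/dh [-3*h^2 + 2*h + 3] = 2 - 6*h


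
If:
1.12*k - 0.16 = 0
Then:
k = 0.14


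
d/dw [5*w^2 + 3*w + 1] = 10*w + 3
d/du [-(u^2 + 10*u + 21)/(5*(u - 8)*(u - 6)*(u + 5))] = (u^4 + 20*u^3 - 5*u^2 - 858*u - 2862)/(5*(u^6 - 18*u^5 + 37*u^4 + 876*u^3 - 3836*u^2 - 10560*u + 57600))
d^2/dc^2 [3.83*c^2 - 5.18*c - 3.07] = 7.66000000000000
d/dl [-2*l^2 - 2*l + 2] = -4*l - 2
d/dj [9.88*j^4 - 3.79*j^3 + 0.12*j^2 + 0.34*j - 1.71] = 39.52*j^3 - 11.37*j^2 + 0.24*j + 0.34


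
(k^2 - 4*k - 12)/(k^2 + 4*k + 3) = (k^2 - 4*k - 12)/(k^2 + 4*k + 3)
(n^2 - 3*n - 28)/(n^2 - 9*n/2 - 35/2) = 2*(n + 4)/(2*n + 5)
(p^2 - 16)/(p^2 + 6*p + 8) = (p - 4)/(p + 2)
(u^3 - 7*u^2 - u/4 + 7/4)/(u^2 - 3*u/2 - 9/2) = (-4*u^3 + 28*u^2 + u - 7)/(2*(-2*u^2 + 3*u + 9))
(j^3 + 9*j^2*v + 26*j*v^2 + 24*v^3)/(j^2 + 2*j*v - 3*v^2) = (-j^2 - 6*j*v - 8*v^2)/(-j + v)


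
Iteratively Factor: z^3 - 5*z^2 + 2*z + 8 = (z + 1)*(z^2 - 6*z + 8) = (z - 2)*(z + 1)*(z - 4)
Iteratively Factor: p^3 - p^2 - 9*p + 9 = (p - 3)*(p^2 + 2*p - 3) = (p - 3)*(p + 3)*(p - 1)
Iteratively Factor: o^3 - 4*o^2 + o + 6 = (o + 1)*(o^2 - 5*o + 6) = (o - 2)*(o + 1)*(o - 3)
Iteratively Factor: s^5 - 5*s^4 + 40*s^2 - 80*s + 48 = (s - 2)*(s^4 - 3*s^3 - 6*s^2 + 28*s - 24) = (s - 2)^2*(s^3 - s^2 - 8*s + 12) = (s - 2)^3*(s^2 + s - 6) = (s - 2)^3*(s + 3)*(s - 2)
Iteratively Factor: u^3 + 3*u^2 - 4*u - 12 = (u - 2)*(u^2 + 5*u + 6) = (u - 2)*(u + 3)*(u + 2)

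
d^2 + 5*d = d*(d + 5)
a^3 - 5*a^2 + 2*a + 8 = (a - 4)*(a - 2)*(a + 1)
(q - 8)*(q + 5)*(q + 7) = q^3 + 4*q^2 - 61*q - 280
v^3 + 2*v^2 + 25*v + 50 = (v + 2)*(v - 5*I)*(v + 5*I)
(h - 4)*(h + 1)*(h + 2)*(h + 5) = h^4 + 4*h^3 - 15*h^2 - 58*h - 40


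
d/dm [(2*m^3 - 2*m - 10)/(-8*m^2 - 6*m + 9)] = 2*(-8*m^4 - 12*m^3 + 19*m^2 - 80*m - 39)/(64*m^4 + 96*m^3 - 108*m^2 - 108*m + 81)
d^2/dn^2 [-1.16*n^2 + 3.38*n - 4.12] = -2.32000000000000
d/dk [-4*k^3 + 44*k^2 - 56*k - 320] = -12*k^2 + 88*k - 56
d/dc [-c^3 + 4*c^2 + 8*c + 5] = -3*c^2 + 8*c + 8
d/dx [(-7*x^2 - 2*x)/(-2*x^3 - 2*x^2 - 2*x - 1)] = 2*(-7*x^4 - 4*x^3 + 5*x^2 + 7*x + 1)/(4*x^6 + 8*x^5 + 12*x^4 + 12*x^3 + 8*x^2 + 4*x + 1)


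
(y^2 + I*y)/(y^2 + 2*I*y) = (y + I)/(y + 2*I)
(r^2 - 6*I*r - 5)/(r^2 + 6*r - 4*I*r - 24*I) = (r^2 - 6*I*r - 5)/(r^2 + r*(6 - 4*I) - 24*I)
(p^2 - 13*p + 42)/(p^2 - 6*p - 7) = (p - 6)/(p + 1)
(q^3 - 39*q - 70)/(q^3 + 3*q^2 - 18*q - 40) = (q - 7)/(q - 4)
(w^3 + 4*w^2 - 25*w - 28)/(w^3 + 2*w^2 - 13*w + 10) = (w^3 + 4*w^2 - 25*w - 28)/(w^3 + 2*w^2 - 13*w + 10)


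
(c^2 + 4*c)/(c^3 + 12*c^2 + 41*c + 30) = c*(c + 4)/(c^3 + 12*c^2 + 41*c + 30)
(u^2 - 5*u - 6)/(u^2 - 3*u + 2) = (u^2 - 5*u - 6)/(u^2 - 3*u + 2)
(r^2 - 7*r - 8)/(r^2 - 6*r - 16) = (r + 1)/(r + 2)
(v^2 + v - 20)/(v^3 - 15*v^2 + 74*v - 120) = (v + 5)/(v^2 - 11*v + 30)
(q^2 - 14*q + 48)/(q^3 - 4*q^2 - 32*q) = (q - 6)/(q*(q + 4))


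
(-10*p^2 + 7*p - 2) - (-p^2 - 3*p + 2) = -9*p^2 + 10*p - 4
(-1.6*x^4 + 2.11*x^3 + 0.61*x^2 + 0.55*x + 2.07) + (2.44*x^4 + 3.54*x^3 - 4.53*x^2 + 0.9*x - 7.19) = 0.84*x^4 + 5.65*x^3 - 3.92*x^2 + 1.45*x - 5.12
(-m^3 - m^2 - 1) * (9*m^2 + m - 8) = -9*m^5 - 10*m^4 + 7*m^3 - m^2 - m + 8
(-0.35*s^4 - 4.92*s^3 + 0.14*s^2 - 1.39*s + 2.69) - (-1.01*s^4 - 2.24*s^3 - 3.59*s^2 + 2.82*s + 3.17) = 0.66*s^4 - 2.68*s^3 + 3.73*s^2 - 4.21*s - 0.48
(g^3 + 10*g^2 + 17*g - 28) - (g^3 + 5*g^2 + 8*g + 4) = 5*g^2 + 9*g - 32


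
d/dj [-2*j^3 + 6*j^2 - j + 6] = -6*j^2 + 12*j - 1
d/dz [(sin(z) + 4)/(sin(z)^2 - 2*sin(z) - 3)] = (-8*sin(z) + cos(z)^2 + 4)*cos(z)/((sin(z) - 3)^2*(sin(z) + 1)^2)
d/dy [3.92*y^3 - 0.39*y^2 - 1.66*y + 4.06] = 11.76*y^2 - 0.78*y - 1.66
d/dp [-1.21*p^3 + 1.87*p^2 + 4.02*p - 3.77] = -3.63*p^2 + 3.74*p + 4.02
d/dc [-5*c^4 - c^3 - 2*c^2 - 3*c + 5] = -20*c^3 - 3*c^2 - 4*c - 3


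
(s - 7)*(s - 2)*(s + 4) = s^3 - 5*s^2 - 22*s + 56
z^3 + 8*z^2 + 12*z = z*(z + 2)*(z + 6)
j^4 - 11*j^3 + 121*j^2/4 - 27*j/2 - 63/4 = (j - 7)*(j - 3)*(j - 3/2)*(j + 1/2)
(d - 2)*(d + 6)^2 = d^3 + 10*d^2 + 12*d - 72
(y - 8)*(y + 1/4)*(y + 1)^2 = y^4 - 23*y^3/4 - 33*y^2/2 - 47*y/4 - 2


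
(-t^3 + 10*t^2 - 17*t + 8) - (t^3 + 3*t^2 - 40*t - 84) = -2*t^3 + 7*t^2 + 23*t + 92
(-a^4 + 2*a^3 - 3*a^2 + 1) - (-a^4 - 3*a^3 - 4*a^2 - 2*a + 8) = 5*a^3 + a^2 + 2*a - 7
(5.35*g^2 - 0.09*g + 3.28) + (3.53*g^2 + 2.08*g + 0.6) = 8.88*g^2 + 1.99*g + 3.88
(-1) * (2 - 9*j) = 9*j - 2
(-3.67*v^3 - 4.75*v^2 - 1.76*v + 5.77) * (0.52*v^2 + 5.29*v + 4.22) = -1.9084*v^5 - 21.8843*v^4 - 41.5301*v^3 - 26.355*v^2 + 23.0961*v + 24.3494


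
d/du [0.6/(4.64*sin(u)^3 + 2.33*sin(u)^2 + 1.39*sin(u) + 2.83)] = (-2.796*sin(u) + 4.176*cos(2*u) - 5.01)*cos(u)/(4.64*sin(u)^3 + 2.33*sin(u)^2 + 1.39*sin(u) + 2.83)^2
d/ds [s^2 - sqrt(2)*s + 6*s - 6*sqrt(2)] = 2*s - sqrt(2) + 6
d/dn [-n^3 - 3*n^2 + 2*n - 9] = -3*n^2 - 6*n + 2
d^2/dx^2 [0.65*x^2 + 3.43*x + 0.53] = 1.30000000000000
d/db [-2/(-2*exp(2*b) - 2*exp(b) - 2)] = (-2*exp(b) - 1)*exp(b)/(exp(2*b) + exp(b) + 1)^2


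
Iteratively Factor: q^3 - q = (q)*(q^2 - 1) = q*(q - 1)*(q + 1)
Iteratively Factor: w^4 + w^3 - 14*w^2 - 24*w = (w - 4)*(w^3 + 5*w^2 + 6*w) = (w - 4)*(w + 3)*(w^2 + 2*w) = (w - 4)*(w + 2)*(w + 3)*(w)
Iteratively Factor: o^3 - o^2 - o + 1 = (o + 1)*(o^2 - 2*o + 1) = (o - 1)*(o + 1)*(o - 1)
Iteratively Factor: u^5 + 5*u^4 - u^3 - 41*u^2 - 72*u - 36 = (u - 3)*(u^4 + 8*u^3 + 23*u^2 + 28*u + 12) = (u - 3)*(u + 1)*(u^3 + 7*u^2 + 16*u + 12) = (u - 3)*(u + 1)*(u + 2)*(u^2 + 5*u + 6) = (u - 3)*(u + 1)*(u + 2)^2*(u + 3)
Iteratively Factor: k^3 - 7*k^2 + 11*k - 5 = (k - 1)*(k^2 - 6*k + 5) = (k - 5)*(k - 1)*(k - 1)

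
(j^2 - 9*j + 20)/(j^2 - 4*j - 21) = (-j^2 + 9*j - 20)/(-j^2 + 4*j + 21)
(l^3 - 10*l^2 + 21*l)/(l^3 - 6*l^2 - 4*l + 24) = l*(l^2 - 10*l + 21)/(l^3 - 6*l^2 - 4*l + 24)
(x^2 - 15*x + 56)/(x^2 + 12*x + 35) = (x^2 - 15*x + 56)/(x^2 + 12*x + 35)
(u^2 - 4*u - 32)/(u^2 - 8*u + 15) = (u^2 - 4*u - 32)/(u^2 - 8*u + 15)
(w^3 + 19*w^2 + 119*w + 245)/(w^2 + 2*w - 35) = (w^2 + 12*w + 35)/(w - 5)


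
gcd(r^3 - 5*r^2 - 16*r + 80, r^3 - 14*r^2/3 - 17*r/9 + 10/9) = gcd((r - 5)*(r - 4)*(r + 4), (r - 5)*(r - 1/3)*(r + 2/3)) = r - 5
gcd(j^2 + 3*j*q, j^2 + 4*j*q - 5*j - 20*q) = 1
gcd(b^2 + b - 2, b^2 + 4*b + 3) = 1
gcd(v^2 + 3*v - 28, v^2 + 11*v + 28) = v + 7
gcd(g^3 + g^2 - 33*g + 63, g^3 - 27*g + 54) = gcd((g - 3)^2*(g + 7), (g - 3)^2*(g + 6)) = g^2 - 6*g + 9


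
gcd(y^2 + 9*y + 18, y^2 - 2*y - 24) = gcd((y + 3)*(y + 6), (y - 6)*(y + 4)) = 1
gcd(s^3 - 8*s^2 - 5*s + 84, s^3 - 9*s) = s + 3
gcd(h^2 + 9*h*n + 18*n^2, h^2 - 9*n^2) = h + 3*n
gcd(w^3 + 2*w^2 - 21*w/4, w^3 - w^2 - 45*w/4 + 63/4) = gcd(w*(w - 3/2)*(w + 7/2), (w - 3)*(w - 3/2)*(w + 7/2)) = w^2 + 2*w - 21/4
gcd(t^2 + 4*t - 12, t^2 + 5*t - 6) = t + 6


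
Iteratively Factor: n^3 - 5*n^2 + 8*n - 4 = (n - 2)*(n^2 - 3*n + 2) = (n - 2)*(n - 1)*(n - 2)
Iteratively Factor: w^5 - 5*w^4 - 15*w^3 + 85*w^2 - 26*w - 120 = (w + 1)*(w^4 - 6*w^3 - 9*w^2 + 94*w - 120) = (w + 1)*(w + 4)*(w^3 - 10*w^2 + 31*w - 30) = (w - 2)*(w + 1)*(w + 4)*(w^2 - 8*w + 15) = (w - 3)*(w - 2)*(w + 1)*(w + 4)*(w - 5)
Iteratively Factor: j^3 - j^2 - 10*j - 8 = (j + 1)*(j^2 - 2*j - 8) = (j - 4)*(j + 1)*(j + 2)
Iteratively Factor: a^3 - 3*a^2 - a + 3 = (a - 3)*(a^2 - 1) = (a - 3)*(a + 1)*(a - 1)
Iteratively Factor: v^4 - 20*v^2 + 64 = (v - 2)*(v^3 + 2*v^2 - 16*v - 32) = (v - 4)*(v - 2)*(v^2 + 6*v + 8) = (v - 4)*(v - 2)*(v + 2)*(v + 4)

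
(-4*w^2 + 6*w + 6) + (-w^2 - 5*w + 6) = -5*w^2 + w + 12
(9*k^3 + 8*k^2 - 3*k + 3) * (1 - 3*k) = -27*k^4 - 15*k^3 + 17*k^2 - 12*k + 3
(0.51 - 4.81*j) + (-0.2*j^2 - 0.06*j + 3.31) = -0.2*j^2 - 4.87*j + 3.82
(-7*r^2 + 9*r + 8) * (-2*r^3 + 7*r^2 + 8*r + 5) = 14*r^5 - 67*r^4 - 9*r^3 + 93*r^2 + 109*r + 40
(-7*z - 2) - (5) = -7*z - 7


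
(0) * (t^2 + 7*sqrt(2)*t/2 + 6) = 0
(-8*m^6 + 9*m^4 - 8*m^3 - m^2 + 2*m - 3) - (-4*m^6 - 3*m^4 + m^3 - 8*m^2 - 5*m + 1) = -4*m^6 + 12*m^4 - 9*m^3 + 7*m^2 + 7*m - 4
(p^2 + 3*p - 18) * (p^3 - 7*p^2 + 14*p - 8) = p^5 - 4*p^4 - 25*p^3 + 160*p^2 - 276*p + 144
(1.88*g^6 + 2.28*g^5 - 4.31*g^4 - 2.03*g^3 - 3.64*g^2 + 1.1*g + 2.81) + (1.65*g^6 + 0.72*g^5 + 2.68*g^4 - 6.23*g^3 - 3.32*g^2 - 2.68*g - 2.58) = 3.53*g^6 + 3.0*g^5 - 1.63*g^4 - 8.26*g^3 - 6.96*g^2 - 1.58*g + 0.23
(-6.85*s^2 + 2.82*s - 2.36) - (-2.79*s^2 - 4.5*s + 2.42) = -4.06*s^2 + 7.32*s - 4.78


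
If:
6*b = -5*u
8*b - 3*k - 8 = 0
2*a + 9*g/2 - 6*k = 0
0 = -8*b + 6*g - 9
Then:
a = -25*u/6 - 91/8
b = -5*u/6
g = 3/2 - 10*u/9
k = -20*u/9 - 8/3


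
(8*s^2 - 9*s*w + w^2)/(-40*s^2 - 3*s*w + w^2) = (-s + w)/(5*s + w)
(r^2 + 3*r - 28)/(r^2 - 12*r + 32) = (r + 7)/(r - 8)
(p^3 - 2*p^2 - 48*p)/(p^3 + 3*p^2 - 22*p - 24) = p*(p - 8)/(p^2 - 3*p - 4)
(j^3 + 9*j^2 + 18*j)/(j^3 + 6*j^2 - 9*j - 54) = j/(j - 3)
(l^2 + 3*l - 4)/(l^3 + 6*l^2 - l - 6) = (l + 4)/(l^2 + 7*l + 6)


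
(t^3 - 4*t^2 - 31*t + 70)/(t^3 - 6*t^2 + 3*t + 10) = (t^2 - 2*t - 35)/(t^2 - 4*t - 5)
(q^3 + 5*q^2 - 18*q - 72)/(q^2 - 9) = (q^2 + 2*q - 24)/(q - 3)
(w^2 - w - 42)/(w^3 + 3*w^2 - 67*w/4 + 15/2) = 4*(w - 7)/(4*w^2 - 12*w + 5)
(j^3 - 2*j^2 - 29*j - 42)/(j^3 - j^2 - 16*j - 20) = (j^2 - 4*j - 21)/(j^2 - 3*j - 10)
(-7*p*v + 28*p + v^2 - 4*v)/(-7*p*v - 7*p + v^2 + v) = (v - 4)/(v + 1)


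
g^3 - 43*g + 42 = (g - 6)*(g - 1)*(g + 7)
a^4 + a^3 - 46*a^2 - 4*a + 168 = (a - 6)*(a - 2)*(a + 2)*(a + 7)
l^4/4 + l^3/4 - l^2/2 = l^2*(l/4 + 1/2)*(l - 1)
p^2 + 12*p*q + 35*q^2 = (p + 5*q)*(p + 7*q)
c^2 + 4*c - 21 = (c - 3)*(c + 7)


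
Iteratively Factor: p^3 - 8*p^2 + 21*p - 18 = (p - 2)*(p^2 - 6*p + 9) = (p - 3)*(p - 2)*(p - 3)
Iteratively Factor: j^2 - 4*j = (j - 4)*(j)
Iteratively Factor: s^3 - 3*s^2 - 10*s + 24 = (s - 2)*(s^2 - s - 12) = (s - 2)*(s + 3)*(s - 4)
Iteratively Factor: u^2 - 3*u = (u - 3)*(u)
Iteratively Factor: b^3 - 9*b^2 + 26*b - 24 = (b - 3)*(b^2 - 6*b + 8) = (b - 3)*(b - 2)*(b - 4)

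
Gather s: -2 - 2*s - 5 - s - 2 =-3*s - 9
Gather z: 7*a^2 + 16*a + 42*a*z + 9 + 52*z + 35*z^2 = 7*a^2 + 16*a + 35*z^2 + z*(42*a + 52) + 9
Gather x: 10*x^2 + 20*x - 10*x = 10*x^2 + 10*x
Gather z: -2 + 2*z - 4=2*z - 6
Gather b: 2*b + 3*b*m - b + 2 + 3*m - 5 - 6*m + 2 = b*(3*m + 1) - 3*m - 1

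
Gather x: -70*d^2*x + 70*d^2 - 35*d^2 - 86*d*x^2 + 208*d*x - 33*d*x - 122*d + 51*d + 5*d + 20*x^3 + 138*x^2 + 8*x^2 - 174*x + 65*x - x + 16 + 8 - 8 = 35*d^2 - 66*d + 20*x^3 + x^2*(146 - 86*d) + x*(-70*d^2 + 175*d - 110) + 16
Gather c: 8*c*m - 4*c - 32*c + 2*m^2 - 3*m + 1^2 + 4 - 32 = c*(8*m - 36) + 2*m^2 - 3*m - 27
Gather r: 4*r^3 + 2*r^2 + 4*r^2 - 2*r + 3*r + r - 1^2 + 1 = 4*r^3 + 6*r^2 + 2*r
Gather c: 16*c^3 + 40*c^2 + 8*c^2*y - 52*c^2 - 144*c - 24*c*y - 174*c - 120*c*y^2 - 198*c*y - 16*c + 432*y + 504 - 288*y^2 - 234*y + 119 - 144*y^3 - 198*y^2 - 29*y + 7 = 16*c^3 + c^2*(8*y - 12) + c*(-120*y^2 - 222*y - 334) - 144*y^3 - 486*y^2 + 169*y + 630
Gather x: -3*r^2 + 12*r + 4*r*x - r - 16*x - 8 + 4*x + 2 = -3*r^2 + 11*r + x*(4*r - 12) - 6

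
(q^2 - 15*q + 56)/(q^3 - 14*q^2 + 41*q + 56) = 1/(q + 1)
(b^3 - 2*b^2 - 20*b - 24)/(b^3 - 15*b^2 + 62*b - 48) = (b^2 + 4*b + 4)/(b^2 - 9*b + 8)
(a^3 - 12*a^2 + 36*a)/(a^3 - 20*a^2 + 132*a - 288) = a/(a - 8)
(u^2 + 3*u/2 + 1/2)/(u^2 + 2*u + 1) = (u + 1/2)/(u + 1)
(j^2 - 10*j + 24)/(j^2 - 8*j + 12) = (j - 4)/(j - 2)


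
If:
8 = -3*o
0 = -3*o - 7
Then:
No Solution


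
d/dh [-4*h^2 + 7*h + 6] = 7 - 8*h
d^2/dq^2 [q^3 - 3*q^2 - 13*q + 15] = 6*q - 6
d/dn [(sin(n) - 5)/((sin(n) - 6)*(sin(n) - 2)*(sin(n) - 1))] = 2*(-sin(n)^3 + 12*sin(n)^2 - 45*sin(n) + 44)*cos(n)/((sin(n) - 6)^2*(sin(n) - 2)^2*(sin(n) - 1)^2)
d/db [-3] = 0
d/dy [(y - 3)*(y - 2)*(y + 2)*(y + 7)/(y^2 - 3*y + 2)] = (2*y^3 + 3*y^2 - 12*y + 55)/(y^2 - 2*y + 1)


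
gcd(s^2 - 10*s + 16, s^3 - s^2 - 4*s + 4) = s - 2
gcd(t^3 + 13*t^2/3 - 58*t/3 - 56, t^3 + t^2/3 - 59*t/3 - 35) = t + 7/3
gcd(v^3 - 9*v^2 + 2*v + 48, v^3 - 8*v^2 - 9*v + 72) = v^2 - 11*v + 24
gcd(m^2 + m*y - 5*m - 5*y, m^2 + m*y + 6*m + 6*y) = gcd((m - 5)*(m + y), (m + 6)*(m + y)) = m + y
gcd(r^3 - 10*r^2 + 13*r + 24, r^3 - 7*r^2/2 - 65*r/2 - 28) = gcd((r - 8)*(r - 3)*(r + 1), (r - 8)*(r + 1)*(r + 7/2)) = r^2 - 7*r - 8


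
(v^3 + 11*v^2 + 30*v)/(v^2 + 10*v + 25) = v*(v + 6)/(v + 5)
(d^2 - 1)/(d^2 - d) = (d + 1)/d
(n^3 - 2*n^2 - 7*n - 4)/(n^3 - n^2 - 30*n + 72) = (n^2 + 2*n + 1)/(n^2 + 3*n - 18)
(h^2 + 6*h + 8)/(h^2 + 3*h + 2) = (h + 4)/(h + 1)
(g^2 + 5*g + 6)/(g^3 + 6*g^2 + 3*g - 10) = (g + 3)/(g^2 + 4*g - 5)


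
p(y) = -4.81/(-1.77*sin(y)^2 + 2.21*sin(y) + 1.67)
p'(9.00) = -0.63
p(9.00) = -2.11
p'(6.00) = 17.67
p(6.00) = -5.26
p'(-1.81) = -1.40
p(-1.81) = 2.24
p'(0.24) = 1.46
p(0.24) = -2.30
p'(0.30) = 1.14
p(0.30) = -2.22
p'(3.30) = -8.06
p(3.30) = -3.77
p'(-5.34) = -0.35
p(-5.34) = -2.09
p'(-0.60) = 826.61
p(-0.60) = 33.83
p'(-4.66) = 0.07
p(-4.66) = -2.28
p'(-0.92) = 10.03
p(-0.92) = 3.98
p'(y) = -4.81*(3.54*sin(y)*cos(y) - 2.21*cos(y))/(-1.77*sin(y)^2 + 2.21*sin(y) + 1.67)^2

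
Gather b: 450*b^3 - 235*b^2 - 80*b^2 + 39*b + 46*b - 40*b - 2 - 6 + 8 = 450*b^3 - 315*b^2 + 45*b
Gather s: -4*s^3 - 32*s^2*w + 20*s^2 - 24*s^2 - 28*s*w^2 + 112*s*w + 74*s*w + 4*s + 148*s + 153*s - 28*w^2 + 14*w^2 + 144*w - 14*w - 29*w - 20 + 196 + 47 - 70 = -4*s^3 + s^2*(-32*w - 4) + s*(-28*w^2 + 186*w + 305) - 14*w^2 + 101*w + 153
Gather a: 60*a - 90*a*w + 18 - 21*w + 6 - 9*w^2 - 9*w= a*(60 - 90*w) - 9*w^2 - 30*w + 24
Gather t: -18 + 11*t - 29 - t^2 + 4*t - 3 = -t^2 + 15*t - 50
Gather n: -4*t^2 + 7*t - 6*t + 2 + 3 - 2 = -4*t^2 + t + 3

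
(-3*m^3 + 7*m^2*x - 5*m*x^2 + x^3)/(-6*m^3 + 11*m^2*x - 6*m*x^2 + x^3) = (-m + x)/(-2*m + x)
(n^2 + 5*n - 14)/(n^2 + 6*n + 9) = (n^2 + 5*n - 14)/(n^2 + 6*n + 9)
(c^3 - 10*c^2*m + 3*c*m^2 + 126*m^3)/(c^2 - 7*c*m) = c - 3*m - 18*m^2/c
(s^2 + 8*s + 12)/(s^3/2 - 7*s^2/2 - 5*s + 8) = 2*(s + 6)/(s^2 - 9*s + 8)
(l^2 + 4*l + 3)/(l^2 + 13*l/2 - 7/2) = 2*(l^2 + 4*l + 3)/(2*l^2 + 13*l - 7)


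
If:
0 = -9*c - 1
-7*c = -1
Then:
No Solution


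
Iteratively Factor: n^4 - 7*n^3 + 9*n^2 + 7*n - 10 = (n - 1)*(n^3 - 6*n^2 + 3*n + 10) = (n - 2)*(n - 1)*(n^2 - 4*n - 5) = (n - 2)*(n - 1)*(n + 1)*(n - 5)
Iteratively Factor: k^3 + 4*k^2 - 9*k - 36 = (k + 3)*(k^2 + k - 12) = (k - 3)*(k + 3)*(k + 4)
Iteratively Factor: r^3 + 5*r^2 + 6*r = (r + 3)*(r^2 + 2*r) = r*(r + 3)*(r + 2)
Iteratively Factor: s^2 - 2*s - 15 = (s - 5)*(s + 3)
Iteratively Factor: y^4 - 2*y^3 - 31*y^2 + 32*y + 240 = (y + 3)*(y^3 - 5*y^2 - 16*y + 80) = (y - 5)*(y + 3)*(y^2 - 16) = (y - 5)*(y - 4)*(y + 3)*(y + 4)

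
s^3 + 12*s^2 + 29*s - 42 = (s - 1)*(s + 6)*(s + 7)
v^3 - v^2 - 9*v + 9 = (v - 3)*(v - 1)*(v + 3)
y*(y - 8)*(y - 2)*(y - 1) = y^4 - 11*y^3 + 26*y^2 - 16*y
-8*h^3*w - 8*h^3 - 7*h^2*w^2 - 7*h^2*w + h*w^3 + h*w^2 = (-8*h + w)*(h + w)*(h*w + h)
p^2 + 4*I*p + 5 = (p - I)*(p + 5*I)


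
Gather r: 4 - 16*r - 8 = -16*r - 4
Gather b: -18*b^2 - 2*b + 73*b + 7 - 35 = -18*b^2 + 71*b - 28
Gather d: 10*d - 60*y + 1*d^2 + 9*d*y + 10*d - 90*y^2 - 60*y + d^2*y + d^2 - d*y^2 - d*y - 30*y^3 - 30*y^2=d^2*(y + 2) + d*(-y^2 + 8*y + 20) - 30*y^3 - 120*y^2 - 120*y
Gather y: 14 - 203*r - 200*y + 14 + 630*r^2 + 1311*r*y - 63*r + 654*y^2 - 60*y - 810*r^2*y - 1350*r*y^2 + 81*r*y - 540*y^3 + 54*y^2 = 630*r^2 - 266*r - 540*y^3 + y^2*(708 - 1350*r) + y*(-810*r^2 + 1392*r - 260) + 28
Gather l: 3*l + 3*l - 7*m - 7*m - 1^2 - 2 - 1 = 6*l - 14*m - 4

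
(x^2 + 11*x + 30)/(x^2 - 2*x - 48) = (x + 5)/(x - 8)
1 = 1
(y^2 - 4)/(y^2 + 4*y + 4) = (y - 2)/(y + 2)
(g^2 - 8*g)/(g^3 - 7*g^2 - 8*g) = 1/(g + 1)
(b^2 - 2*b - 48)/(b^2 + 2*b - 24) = (b - 8)/(b - 4)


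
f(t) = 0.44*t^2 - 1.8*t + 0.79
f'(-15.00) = -15.00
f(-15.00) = 126.79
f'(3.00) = 0.84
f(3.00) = -0.65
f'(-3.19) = -4.61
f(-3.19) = 11.01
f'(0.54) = -1.32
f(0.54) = -0.05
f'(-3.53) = -4.91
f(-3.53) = 12.63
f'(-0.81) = -2.51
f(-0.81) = 2.54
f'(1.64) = -0.36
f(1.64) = -0.98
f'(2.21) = 0.14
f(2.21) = -1.04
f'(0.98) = -0.94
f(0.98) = -0.55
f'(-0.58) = -2.31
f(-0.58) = 1.98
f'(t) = 0.88*t - 1.8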